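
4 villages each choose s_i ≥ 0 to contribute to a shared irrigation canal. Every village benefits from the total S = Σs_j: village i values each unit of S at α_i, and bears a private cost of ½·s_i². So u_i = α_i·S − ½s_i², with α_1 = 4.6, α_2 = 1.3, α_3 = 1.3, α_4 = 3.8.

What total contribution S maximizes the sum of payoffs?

Planner FOC: ∂(Σu_j)/∂s_i = (Σα_j) − s_i = 0, so s_i^SO = Σα_j = 11 for every i; S^SO = 44.

44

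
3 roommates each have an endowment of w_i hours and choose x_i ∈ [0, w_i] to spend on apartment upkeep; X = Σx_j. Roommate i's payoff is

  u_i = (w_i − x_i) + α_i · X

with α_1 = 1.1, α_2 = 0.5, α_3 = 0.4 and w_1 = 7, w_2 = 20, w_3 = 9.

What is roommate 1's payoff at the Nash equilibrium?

∂u_i/∂x_i = α_i − 1, so roommate i contributes w_i if α_i > 1, else 0.
α_i > 1 for i ∈ {1}; NE contributions (7, 0, 0), X = 7.
u_1 = (7 − 7) + 1.1·7 = 7.7.

7.7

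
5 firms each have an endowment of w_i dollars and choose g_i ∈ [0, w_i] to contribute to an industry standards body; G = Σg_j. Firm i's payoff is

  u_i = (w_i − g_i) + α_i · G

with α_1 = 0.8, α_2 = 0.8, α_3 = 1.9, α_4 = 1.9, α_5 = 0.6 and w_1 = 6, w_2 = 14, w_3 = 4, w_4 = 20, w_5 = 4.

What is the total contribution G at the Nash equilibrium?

∂u_i/∂g_i = α_i − 1, so firm i contributes w_i if α_i > 1, else 0.
α_i > 1 for i ∈ {3, 4}; NE contributions (0, 0, 4, 20, 0), G = 24.

24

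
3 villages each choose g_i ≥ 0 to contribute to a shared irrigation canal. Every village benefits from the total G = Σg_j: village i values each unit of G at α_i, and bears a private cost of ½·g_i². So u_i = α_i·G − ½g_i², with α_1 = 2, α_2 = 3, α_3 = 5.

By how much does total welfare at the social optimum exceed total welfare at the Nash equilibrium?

Village i's FOC: ∂u_i/∂g_i = α_i − g_i = 0, so g_i* = α_i.
NE contributions = (2, 3, 5); G = 10.
W^NE = (Σα)·G − ½Σα_i² = 10² − ½·38 = 81.
Planner sets g_i = Σα_j = 10 for every i, so G^SO = 3·10 = 30.
W^SO = (Σα)·G^SO − ½·3·(Σα)² = (3/2)·10² = 150.
Deadweight loss = W^SO − W^NE = 69.

69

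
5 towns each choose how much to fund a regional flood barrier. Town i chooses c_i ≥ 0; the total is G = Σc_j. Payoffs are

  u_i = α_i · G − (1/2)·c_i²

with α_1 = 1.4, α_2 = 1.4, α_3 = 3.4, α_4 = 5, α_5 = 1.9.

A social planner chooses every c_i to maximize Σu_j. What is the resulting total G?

65.5

Planner FOC: ∂(Σu_j)/∂c_i = (Σα_j) − c_i = 0, so c_i^SO = Σα_j = 13.1 for every i; G^SO = 65.5.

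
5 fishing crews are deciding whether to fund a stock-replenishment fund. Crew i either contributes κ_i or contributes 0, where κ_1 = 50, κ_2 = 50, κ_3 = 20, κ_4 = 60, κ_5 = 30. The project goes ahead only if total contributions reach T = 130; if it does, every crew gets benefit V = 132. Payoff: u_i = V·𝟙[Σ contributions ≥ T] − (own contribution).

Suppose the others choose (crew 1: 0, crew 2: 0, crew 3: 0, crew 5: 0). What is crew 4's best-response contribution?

0

Others' total = 0. Even contributing 60 gives 60 < 130: no benefit either way.
Best response: 0.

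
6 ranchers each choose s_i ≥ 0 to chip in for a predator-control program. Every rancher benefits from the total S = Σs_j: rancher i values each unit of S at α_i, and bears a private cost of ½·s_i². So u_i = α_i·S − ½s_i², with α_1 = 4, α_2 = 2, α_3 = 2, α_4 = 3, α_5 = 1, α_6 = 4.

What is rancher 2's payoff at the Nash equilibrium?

Rancher i's FOC: ∂u_i/∂s_i = α_i − s_i = 0, so s_i* = α_i.
NE contributions = (4, 2, 2, 3, 1, 4); S = 16.
u_2 = α_2·S − ½·(s_2)² = 2·16 − ½·2² = 30.

30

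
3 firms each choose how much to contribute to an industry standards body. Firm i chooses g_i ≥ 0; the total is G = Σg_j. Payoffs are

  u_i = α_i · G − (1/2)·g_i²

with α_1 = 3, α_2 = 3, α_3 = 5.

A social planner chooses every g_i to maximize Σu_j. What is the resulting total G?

Planner FOC: ∂(Σu_j)/∂g_i = (Σα_j) − g_i = 0, so g_i^SO = Σα_j = 11 for every i; G^SO = 33.

33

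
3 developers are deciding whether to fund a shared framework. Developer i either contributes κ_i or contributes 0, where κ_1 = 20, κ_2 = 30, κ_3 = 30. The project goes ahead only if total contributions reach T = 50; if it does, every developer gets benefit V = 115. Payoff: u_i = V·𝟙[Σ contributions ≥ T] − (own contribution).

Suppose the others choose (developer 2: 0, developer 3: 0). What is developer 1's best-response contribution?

Others' total = 0. Even contributing 20 gives 20 < 50: no benefit either way.
Best response: 0.

0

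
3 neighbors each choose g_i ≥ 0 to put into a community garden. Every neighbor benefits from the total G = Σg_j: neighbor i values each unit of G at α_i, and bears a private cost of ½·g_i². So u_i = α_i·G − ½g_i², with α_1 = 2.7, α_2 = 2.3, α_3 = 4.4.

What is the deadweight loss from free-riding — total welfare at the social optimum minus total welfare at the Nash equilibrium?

60.15

Neighbor i's FOC: ∂u_i/∂g_i = α_i − g_i = 0, so g_i* = α_i.
NE contributions = (2.7, 2.3, 4.4); G = 9.4.
W^NE = (Σα)·G − ½Σα_i² = 9.4² − ½·31.94 = 72.39.
Planner sets g_i = Σα_j = 9.4 for every i, so G^SO = 3·9.4 = 28.2.
W^SO = (Σα)·G^SO − ½·3·(Σα)² = (3/2)·9.4² = 132.54.
Deadweight loss = W^SO − W^NE = 60.15.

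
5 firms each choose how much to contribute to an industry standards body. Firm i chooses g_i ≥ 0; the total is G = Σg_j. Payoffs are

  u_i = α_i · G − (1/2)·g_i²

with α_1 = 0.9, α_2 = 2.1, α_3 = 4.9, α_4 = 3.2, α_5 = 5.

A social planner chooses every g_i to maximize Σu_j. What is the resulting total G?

Planner FOC: ∂(Σu_j)/∂g_i = (Σα_j) − g_i = 0, so g_i^SO = Σα_j = 16.1 for every i; G^SO = 80.5.

80.5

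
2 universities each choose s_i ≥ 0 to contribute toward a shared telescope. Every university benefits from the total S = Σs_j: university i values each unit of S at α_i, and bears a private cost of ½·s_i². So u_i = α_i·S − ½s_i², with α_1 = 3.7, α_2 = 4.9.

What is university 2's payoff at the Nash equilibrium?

University i's FOC: ∂u_i/∂s_i = α_i − s_i = 0, so s_i* = α_i.
NE contributions = (3.7, 4.9); S = 8.6.
u_2 = α_2·S − ½·(s_2)² = 4.9·8.6 − ½·4.9² = 30.135.

30.135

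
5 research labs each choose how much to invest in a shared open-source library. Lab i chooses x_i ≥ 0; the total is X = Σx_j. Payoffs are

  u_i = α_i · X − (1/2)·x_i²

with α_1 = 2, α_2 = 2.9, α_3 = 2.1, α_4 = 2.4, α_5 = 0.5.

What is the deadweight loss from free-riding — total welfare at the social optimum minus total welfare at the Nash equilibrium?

Lab i's FOC: ∂u_i/∂x_i = α_i − x_i = 0, so x_i* = α_i.
NE contributions = (2, 2.9, 2.1, 2.4, 0.5); X = 9.9.
W^NE = (Σα)·X − ½Σα_i² = 9.9² − ½·22.83 = 86.595.
Planner sets x_i = Σα_j = 9.9 for every i, so X^SO = 5·9.9 = 49.5.
W^SO = (Σα)·X^SO − ½·5·(Σα)² = (5/2)·9.9² = 245.025.
Deadweight loss = W^SO − W^NE = 158.43.

158.43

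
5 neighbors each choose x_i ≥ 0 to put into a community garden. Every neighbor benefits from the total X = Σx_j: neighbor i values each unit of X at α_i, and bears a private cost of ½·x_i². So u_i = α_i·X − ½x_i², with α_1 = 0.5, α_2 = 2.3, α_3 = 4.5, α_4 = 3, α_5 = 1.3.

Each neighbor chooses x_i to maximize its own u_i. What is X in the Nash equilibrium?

Neighbor i's FOC: ∂u_i/∂x_i = α_i − x_i = 0, so x_i* = α_i.
NE contributions = (0.5, 2.3, 4.5, 3, 1.3); X = 11.6.

11.6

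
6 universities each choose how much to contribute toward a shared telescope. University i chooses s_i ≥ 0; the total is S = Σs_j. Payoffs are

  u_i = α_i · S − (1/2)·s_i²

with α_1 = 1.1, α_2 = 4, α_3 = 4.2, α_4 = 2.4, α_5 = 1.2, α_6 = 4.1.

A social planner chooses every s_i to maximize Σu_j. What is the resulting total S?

Planner FOC: ∂(Σu_j)/∂s_i = (Σα_j) − s_i = 0, so s_i^SO = Σα_j = 17 for every i; S^SO = 102.

102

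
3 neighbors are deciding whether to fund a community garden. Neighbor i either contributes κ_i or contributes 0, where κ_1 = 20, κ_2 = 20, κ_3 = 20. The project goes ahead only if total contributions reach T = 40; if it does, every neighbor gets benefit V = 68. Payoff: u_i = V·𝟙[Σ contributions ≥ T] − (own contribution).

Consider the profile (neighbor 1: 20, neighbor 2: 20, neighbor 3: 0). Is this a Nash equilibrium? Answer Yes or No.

Total = 40 ≥ 40: provided.
Neighbor 1 (pledges 20, payoff 48): dropping to 0 → total 20, payoff 0. No gain.
Neighbor 2 (pledges 20, payoff 48): dropping to 0 → total 20, payoff 0. No gain.
Neighbor 3 (pledges 0, payoff 68): pledging 20 → total 60, payoff 48. No gain.

Yes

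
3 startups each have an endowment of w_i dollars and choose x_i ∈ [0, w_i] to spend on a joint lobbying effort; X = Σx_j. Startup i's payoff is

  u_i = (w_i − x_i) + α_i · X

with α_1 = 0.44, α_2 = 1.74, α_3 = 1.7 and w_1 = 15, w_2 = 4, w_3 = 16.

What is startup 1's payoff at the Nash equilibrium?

23.8

∂u_i/∂x_i = α_i − 1, so startup i contributes w_i if α_i > 1, else 0.
α_i > 1 for i ∈ {2, 3}; NE contributions (0, 4, 16), X = 20.
u_1 = (15 − 0) + 0.44·20 = 23.8.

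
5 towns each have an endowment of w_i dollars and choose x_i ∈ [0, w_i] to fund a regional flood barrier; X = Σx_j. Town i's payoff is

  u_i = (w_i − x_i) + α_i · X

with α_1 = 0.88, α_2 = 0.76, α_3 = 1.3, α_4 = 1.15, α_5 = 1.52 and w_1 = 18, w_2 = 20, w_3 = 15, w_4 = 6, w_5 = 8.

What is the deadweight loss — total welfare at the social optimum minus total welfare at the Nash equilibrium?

175.18

∂u_i/∂x_i = α_i − 1, so town i contributes w_i if α_i > 1, else 0.
α_i > 1 for i ∈ {3, 4, 5}; NE contributions (0, 0, 15, 6, 8), X = 29.
W^NE = Σw_i − X^NE + (Σα_i)·X^NE = 67 + 4.61·29 = 200.69.
Planner: ∂(Σu_j)/∂x_i = Σα_j − 1 = 4.61 > 0, so everyone contributes w_i; X^SO = 67, W^SO = 67 + 4.61·67 = 375.87.
Deadweight loss = 175.18.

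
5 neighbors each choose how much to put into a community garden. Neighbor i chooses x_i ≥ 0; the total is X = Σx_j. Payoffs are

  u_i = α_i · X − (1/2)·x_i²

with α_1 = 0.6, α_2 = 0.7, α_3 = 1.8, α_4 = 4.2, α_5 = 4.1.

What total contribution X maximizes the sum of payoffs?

Planner FOC: ∂(Σu_j)/∂x_i = (Σα_j) − x_i = 0, so x_i^SO = Σα_j = 11.4 for every i; X^SO = 57.

57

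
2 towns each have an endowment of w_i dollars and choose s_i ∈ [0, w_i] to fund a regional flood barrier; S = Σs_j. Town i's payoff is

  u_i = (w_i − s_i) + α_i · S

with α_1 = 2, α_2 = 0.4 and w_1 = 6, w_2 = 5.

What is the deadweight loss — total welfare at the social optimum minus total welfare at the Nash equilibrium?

7

∂u_i/∂s_i = α_i − 1, so town i contributes w_i if α_i > 1, else 0.
α_i > 1 for i ∈ {1}; NE contributions (6, 0), S = 6.
W^NE = Σw_i − S^NE + (Σα_i)·S^NE = 11 + 1.4·6 = 19.4.
Planner: ∂(Σu_j)/∂s_i = Σα_j − 1 = 1.4 > 0, so everyone contributes w_i; S^SO = 11, W^SO = 11 + 1.4·11 = 26.4.
Deadweight loss = 7.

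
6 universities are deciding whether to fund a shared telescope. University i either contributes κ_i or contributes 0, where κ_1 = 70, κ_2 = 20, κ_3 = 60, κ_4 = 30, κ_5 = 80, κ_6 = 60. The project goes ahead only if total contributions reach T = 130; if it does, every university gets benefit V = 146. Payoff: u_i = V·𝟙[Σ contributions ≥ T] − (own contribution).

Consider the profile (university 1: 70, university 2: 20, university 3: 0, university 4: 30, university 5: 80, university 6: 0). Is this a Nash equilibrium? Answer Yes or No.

Total = 200 ≥ 130: provided.
University 1 (pledges 70, payoff 76): dropping to 0 → total 130, payoff 146. Profitable deviation.

No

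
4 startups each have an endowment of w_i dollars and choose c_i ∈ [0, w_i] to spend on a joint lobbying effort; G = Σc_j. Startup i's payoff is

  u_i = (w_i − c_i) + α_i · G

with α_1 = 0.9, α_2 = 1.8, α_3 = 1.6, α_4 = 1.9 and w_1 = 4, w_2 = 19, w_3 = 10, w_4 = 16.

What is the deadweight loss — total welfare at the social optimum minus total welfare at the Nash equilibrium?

∂u_i/∂c_i = α_i − 1, so startup i contributes w_i if α_i > 1, else 0.
α_i > 1 for i ∈ {2, 3, 4}; NE contributions (0, 19, 10, 16), G = 45.
W^NE = Σw_i − G^NE + (Σα_i)·G^NE = 49 + 5.2·45 = 283.
Planner: ∂(Σu_j)/∂c_i = Σα_j − 1 = 5.2 > 0, so everyone contributes w_i; G^SO = 49, W^SO = 49 + 5.2·49 = 303.8.
Deadweight loss = 20.8.

20.8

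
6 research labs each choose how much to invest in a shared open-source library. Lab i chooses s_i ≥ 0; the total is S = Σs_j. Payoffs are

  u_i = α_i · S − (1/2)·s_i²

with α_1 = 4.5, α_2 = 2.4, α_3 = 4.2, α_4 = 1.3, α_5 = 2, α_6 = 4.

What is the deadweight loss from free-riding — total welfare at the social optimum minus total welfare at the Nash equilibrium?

709.79

Lab i's FOC: ∂u_i/∂s_i = α_i − s_i = 0, so s_i* = α_i.
NE contributions = (4.5, 2.4, 4.2, 1.3, 2, 4); S = 18.4.
W^NE = (Σα)·S − ½Σα_i² = 18.4² − ½·65.34 = 305.89.
Planner sets s_i = Σα_j = 18.4 for every i, so S^SO = 6·18.4 = 110.4.
W^SO = (Σα)·S^SO − ½·6·(Σα)² = (6/2)·18.4² = 1015.68.
Deadweight loss = W^SO − W^NE = 709.79.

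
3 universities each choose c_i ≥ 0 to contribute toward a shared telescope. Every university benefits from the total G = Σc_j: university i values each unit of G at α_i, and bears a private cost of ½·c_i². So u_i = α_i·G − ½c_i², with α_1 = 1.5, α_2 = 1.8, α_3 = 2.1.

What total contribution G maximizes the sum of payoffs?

16.2

Planner FOC: ∂(Σu_j)/∂c_i = (Σα_j) − c_i = 0, so c_i^SO = Σα_j = 5.4 for every i; G^SO = 16.2.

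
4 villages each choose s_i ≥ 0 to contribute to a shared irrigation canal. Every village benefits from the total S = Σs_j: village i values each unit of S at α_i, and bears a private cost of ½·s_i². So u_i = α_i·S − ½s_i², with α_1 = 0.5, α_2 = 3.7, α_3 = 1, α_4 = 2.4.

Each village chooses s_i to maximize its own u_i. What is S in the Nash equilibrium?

Village i's FOC: ∂u_i/∂s_i = α_i − s_i = 0, so s_i* = α_i.
NE contributions = (0.5, 3.7, 1, 2.4); S = 7.6.

7.6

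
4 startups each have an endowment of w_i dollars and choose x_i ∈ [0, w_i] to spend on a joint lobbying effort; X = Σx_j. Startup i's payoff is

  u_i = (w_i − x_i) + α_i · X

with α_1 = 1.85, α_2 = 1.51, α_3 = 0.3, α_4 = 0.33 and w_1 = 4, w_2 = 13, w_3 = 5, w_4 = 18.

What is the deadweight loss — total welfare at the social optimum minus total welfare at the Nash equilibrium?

∂u_i/∂x_i = α_i − 1, so startup i contributes w_i if α_i > 1, else 0.
α_i > 1 for i ∈ {1, 2}; NE contributions (4, 13, 0, 0), X = 17.
W^NE = Σw_i − X^NE + (Σα_i)·X^NE = 40 + 2.99·17 = 90.83.
Planner: ∂(Σu_j)/∂x_i = Σα_j − 1 = 2.99 > 0, so everyone contributes w_i; X^SO = 40, W^SO = 40 + 2.99·40 = 159.6.
Deadweight loss = 68.77.

68.77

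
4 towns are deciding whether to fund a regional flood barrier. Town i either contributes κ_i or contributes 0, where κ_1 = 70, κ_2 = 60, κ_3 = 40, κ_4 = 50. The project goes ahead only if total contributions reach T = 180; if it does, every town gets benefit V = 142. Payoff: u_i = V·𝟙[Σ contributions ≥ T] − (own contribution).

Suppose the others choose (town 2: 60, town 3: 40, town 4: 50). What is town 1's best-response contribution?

Others' total = 150. Contributing 70 brings total to 220 ≥ 180: gain V − κ_1 = 72.
Best response: 70.

70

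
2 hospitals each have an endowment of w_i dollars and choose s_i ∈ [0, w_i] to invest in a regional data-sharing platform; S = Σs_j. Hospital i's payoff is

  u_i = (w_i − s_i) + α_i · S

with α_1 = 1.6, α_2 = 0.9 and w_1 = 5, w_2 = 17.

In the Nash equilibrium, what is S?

5

∂u_i/∂s_i = α_i − 1, so hospital i contributes w_i if α_i > 1, else 0.
α_i > 1 for i ∈ {1}; NE contributions (5, 0), S = 5.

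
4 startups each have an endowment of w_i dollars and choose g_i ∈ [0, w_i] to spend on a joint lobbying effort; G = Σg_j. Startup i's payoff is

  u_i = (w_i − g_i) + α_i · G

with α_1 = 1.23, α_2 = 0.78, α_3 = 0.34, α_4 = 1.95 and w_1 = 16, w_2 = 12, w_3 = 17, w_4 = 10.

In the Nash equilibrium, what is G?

26

∂u_i/∂g_i = α_i − 1, so startup i contributes w_i if α_i > 1, else 0.
α_i > 1 for i ∈ {1, 4}; NE contributions (16, 0, 0, 10), G = 26.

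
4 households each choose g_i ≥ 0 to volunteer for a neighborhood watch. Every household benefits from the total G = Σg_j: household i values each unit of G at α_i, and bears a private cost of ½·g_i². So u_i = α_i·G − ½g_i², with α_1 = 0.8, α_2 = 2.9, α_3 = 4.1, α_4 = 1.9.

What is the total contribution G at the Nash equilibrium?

9.7

Household i's FOC: ∂u_i/∂g_i = α_i − g_i = 0, so g_i* = α_i.
NE contributions = (0.8, 2.9, 4.1, 1.9); G = 9.7.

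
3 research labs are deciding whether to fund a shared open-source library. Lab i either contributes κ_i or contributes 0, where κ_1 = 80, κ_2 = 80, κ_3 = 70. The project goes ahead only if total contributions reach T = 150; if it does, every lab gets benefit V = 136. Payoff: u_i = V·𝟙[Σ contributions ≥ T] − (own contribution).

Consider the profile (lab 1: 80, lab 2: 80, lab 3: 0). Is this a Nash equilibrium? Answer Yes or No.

Yes

Total = 160 ≥ 150: provided.
Lab 1 (pledges 80, payoff 56): dropping to 0 → total 80, payoff 0. No gain.
Lab 2 (pledges 80, payoff 56): dropping to 0 → total 80, payoff 0. No gain.
Lab 3 (pledges 0, payoff 136): pledging 70 → total 230, payoff 66. No gain.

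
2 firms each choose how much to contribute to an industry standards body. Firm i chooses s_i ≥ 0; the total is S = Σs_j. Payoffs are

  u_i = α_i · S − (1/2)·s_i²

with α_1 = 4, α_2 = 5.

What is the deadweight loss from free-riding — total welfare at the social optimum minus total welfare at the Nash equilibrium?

20.5

Firm i's FOC: ∂u_i/∂s_i = α_i − s_i = 0, so s_i* = α_i.
NE contributions = (4, 5); S = 9.
W^NE = (Σα)·S − ½Σα_i² = 9² − ½·41 = 60.5.
Planner sets s_i = Σα_j = 9 for every i, so S^SO = 2·9 = 18.
W^SO = (Σα)·S^SO − ½·2·(Σα)² = (2/2)·9² = 81.
Deadweight loss = W^SO − W^NE = 20.5.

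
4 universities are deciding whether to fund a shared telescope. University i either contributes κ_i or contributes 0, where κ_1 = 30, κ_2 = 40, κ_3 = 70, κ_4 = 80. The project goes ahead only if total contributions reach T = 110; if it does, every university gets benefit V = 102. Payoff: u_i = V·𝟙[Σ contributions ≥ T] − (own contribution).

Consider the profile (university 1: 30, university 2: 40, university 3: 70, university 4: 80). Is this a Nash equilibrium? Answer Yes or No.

Total = 220 ≥ 110: provided.
University 1 (pledges 30, payoff 72): dropping to 0 → total 190, payoff 102. Profitable deviation.

No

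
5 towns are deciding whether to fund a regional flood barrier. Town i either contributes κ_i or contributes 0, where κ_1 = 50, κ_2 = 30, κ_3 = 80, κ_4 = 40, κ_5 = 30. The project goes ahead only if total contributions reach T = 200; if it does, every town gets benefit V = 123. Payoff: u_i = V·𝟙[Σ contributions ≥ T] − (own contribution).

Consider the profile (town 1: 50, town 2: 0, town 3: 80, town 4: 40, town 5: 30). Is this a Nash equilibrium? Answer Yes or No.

Total = 200 ≥ 200: provided.
Town 1 (pledges 50, payoff 73): dropping to 0 → total 150, payoff 0. No gain.
Town 2 (pledges 0, payoff 123): pledging 30 → total 230, payoff 93. No gain.
Town 3 (pledges 80, payoff 43): dropping to 0 → total 120, payoff 0. No gain.
Town 4 (pledges 40, payoff 83): dropping to 0 → total 160, payoff 0. No gain.
Town 5 (pledges 30, payoff 93): dropping to 0 → total 170, payoff 0. No gain.

Yes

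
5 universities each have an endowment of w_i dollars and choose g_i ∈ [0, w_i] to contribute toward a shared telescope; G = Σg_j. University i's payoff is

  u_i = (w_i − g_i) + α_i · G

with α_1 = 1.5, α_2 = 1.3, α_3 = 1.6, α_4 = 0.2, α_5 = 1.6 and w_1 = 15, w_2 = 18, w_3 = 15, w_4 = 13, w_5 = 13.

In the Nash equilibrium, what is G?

∂u_i/∂g_i = α_i − 1, so university i contributes w_i if α_i > 1, else 0.
α_i > 1 for i ∈ {1, 2, 3, 5}; NE contributions (15, 18, 15, 0, 13), G = 61.

61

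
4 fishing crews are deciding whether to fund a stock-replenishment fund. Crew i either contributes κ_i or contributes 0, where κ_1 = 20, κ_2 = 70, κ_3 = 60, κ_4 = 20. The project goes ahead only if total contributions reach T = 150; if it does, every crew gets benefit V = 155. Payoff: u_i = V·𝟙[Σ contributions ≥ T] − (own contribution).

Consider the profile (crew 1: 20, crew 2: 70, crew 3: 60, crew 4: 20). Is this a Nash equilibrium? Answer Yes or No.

Total = 170 ≥ 150: provided.
Crew 1 (pledges 20, payoff 135): dropping to 0 → total 150, payoff 155. Profitable deviation.

No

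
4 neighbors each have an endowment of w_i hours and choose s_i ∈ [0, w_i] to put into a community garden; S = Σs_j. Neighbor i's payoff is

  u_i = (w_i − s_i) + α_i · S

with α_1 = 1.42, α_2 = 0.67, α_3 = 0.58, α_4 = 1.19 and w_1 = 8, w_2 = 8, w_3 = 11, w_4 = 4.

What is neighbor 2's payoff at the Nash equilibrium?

∂u_i/∂s_i = α_i − 1, so neighbor i contributes w_i if α_i > 1, else 0.
α_i > 1 for i ∈ {1, 4}; NE contributions (8, 0, 0, 4), S = 12.
u_2 = (8 − 0) + 0.67·12 = 16.04.

16.04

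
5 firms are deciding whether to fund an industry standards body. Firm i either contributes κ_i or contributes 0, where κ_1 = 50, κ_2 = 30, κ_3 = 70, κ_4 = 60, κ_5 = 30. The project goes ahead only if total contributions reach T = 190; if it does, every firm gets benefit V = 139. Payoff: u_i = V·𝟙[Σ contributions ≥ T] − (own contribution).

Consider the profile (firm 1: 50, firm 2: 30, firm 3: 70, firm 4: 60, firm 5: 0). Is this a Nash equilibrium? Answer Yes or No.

Yes

Total = 210 ≥ 190: provided.
Firm 1 (pledges 50, payoff 89): dropping to 0 → total 160, payoff 0. No gain.
Firm 2 (pledges 30, payoff 109): dropping to 0 → total 180, payoff 0. No gain.
Firm 3 (pledges 70, payoff 69): dropping to 0 → total 140, payoff 0. No gain.
Firm 4 (pledges 60, payoff 79): dropping to 0 → total 150, payoff 0. No gain.
Firm 5 (pledges 0, payoff 139): pledging 30 → total 240, payoff 109. No gain.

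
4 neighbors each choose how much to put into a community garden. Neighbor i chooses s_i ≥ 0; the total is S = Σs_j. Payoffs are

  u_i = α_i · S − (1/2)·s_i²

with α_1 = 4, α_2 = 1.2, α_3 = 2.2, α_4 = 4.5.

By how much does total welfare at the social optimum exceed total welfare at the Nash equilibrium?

162.875

Neighbor i's FOC: ∂u_i/∂s_i = α_i − s_i = 0, so s_i* = α_i.
NE contributions = (4, 1.2, 2.2, 4.5); S = 11.9.
W^NE = (Σα)·S − ½Σα_i² = 11.9² − ½·42.53 = 120.345.
Planner sets s_i = Σα_j = 11.9 for every i, so S^SO = 4·11.9 = 47.6.
W^SO = (Σα)·S^SO − ½·4·(Σα)² = (4/2)·11.9² = 283.22.
Deadweight loss = W^SO − W^NE = 162.875.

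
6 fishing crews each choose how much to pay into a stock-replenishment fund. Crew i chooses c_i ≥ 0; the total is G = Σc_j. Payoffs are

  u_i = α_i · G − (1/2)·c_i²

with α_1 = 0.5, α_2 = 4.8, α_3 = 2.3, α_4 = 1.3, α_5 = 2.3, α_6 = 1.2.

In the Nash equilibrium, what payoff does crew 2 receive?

48

Crew i's FOC: ∂u_i/∂c_i = α_i − c_i = 0, so c_i* = α_i.
NE contributions = (0.5, 4.8, 2.3, 1.3, 2.3, 1.2); G = 12.4.
u_2 = α_2·G − ½·(c_2)² = 4.8·12.4 − ½·4.8² = 48.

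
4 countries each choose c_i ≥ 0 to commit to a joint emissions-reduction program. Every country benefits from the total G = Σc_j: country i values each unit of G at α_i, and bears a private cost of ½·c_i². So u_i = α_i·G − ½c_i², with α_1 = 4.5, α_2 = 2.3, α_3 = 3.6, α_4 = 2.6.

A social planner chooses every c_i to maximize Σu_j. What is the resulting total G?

Planner FOC: ∂(Σu_j)/∂c_i = (Σα_j) − c_i = 0, so c_i^SO = Σα_j = 13 for every i; G^SO = 52.

52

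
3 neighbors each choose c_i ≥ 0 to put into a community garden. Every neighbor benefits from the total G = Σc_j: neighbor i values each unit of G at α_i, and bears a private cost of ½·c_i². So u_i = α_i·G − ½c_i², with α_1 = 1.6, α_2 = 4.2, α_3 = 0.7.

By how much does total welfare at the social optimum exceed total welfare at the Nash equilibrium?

31.47

Neighbor i's FOC: ∂u_i/∂c_i = α_i − c_i = 0, so c_i* = α_i.
NE contributions = (1.6, 4.2, 0.7); G = 6.5.
W^NE = (Σα)·G − ½Σα_i² = 6.5² − ½·20.69 = 31.905.
Planner sets c_i = Σα_j = 6.5 for every i, so G^SO = 3·6.5 = 19.5.
W^SO = (Σα)·G^SO − ½·3·(Σα)² = (3/2)·6.5² = 63.375.
Deadweight loss = W^SO − W^NE = 31.47.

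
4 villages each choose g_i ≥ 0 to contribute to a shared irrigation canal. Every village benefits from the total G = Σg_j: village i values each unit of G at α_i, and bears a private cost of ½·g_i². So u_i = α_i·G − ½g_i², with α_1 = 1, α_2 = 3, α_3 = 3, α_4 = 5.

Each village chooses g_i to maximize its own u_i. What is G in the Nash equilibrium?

12

Village i's FOC: ∂u_i/∂g_i = α_i − g_i = 0, so g_i* = α_i.
NE contributions = (1, 3, 3, 5); G = 12.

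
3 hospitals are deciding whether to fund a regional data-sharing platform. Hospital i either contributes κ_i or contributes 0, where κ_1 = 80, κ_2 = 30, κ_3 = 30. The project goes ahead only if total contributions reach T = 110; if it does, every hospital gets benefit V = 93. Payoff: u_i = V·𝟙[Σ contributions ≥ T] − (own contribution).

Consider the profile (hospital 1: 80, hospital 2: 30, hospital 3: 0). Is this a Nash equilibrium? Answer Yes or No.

Total = 110 ≥ 110: provided.
Hospital 1 (pledges 80, payoff 13): dropping to 0 → total 30, payoff 0. No gain.
Hospital 2 (pledges 30, payoff 63): dropping to 0 → total 80, payoff 0. No gain.
Hospital 3 (pledges 0, payoff 93): pledging 30 → total 140, payoff 63. No gain.

Yes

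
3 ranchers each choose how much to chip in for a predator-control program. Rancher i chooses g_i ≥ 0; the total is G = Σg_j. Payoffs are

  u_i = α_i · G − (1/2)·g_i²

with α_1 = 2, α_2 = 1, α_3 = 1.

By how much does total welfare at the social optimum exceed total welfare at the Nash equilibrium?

Rancher i's FOC: ∂u_i/∂g_i = α_i − g_i = 0, so g_i* = α_i.
NE contributions = (2, 1, 1); G = 4.
W^NE = (Σα)·G − ½Σα_i² = 4² − ½·6 = 13.
Planner sets g_i = Σα_j = 4 for every i, so G^SO = 3·4 = 12.
W^SO = (Σα)·G^SO − ½·3·(Σα)² = (3/2)·4² = 24.
Deadweight loss = W^SO − W^NE = 11.

11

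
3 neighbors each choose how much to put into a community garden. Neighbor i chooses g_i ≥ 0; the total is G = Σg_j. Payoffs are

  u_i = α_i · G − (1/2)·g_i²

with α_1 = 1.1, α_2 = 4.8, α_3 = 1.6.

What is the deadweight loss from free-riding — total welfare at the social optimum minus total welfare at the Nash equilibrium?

Neighbor i's FOC: ∂u_i/∂g_i = α_i − g_i = 0, so g_i* = α_i.
NE contributions = (1.1, 4.8, 1.6); G = 7.5.
W^NE = (Σα)·G − ½Σα_i² = 7.5² − ½·26.81 = 42.845.
Planner sets g_i = Σα_j = 7.5 for every i, so G^SO = 3·7.5 = 22.5.
W^SO = (Σα)·G^SO − ½·3·(Σα)² = (3/2)·7.5² = 84.375.
Deadweight loss = W^SO − W^NE = 41.53.

41.53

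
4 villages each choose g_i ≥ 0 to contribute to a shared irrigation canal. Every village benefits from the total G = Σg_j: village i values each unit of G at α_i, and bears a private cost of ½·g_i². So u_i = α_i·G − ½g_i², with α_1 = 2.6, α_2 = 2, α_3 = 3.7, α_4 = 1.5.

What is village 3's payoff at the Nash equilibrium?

Village i's FOC: ∂u_i/∂g_i = α_i − g_i = 0, so g_i* = α_i.
NE contributions = (2.6, 2, 3.7, 1.5); G = 9.8.
u_3 = α_3·G − ½·(g_3)² = 3.7·9.8 − ½·3.7² = 29.415.

29.415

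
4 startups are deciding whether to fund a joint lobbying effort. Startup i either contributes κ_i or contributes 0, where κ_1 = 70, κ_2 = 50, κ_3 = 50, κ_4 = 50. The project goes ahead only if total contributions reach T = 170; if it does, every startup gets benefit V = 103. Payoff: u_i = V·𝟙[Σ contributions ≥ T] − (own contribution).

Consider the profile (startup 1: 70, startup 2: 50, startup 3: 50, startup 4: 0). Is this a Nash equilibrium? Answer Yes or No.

Yes

Total = 170 ≥ 170: provided.
Startup 1 (pledges 70, payoff 33): dropping to 0 → total 100, payoff 0. No gain.
Startup 2 (pledges 50, payoff 53): dropping to 0 → total 120, payoff 0. No gain.
Startup 3 (pledges 50, payoff 53): dropping to 0 → total 120, payoff 0. No gain.
Startup 4 (pledges 0, payoff 103): pledging 50 → total 220, payoff 53. No gain.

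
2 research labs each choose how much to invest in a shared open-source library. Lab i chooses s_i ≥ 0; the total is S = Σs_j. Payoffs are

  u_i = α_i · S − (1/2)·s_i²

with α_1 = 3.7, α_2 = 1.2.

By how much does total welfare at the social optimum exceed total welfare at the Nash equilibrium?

7.565

Lab i's FOC: ∂u_i/∂s_i = α_i − s_i = 0, so s_i* = α_i.
NE contributions = (3.7, 1.2); S = 4.9.
W^NE = (Σα)·S − ½Σα_i² = 4.9² − ½·15.13 = 16.445.
Planner sets s_i = Σα_j = 4.9 for every i, so S^SO = 2·4.9 = 9.8.
W^SO = (Σα)·S^SO − ½·2·(Σα)² = (2/2)·4.9² = 24.01.
Deadweight loss = W^SO − W^NE = 7.565.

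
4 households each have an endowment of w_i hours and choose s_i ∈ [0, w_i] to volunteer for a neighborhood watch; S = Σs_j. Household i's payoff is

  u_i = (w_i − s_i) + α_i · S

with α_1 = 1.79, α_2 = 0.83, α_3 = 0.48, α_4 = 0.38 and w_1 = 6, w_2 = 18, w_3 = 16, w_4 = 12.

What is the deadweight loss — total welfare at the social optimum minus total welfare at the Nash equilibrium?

∂u_i/∂s_i = α_i − 1, so household i contributes w_i if α_i > 1, else 0.
α_i > 1 for i ∈ {1}; NE contributions (6, 0, 0, 0), S = 6.
W^NE = Σw_i − S^NE + (Σα_i)·S^NE = 52 + 2.48·6 = 66.88.
Planner: ∂(Σu_j)/∂s_i = Σα_j − 1 = 2.48 > 0, so everyone contributes w_i; S^SO = 52, W^SO = 52 + 2.48·52 = 180.96.
Deadweight loss = 114.08.

114.08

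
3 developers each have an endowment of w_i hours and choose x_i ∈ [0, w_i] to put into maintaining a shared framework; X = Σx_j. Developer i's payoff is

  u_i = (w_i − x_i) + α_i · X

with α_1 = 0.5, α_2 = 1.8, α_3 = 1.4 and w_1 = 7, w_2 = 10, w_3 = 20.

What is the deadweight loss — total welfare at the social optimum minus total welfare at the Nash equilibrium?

18.9

∂u_i/∂x_i = α_i − 1, so developer i contributes w_i if α_i > 1, else 0.
α_i > 1 for i ∈ {2, 3}; NE contributions (0, 10, 20), X = 30.
W^NE = Σw_i − X^NE + (Σα_i)·X^NE = 37 + 2.7·30 = 118.
Planner: ∂(Σu_j)/∂x_i = Σα_j − 1 = 2.7 > 0, so everyone contributes w_i; X^SO = 37, W^SO = 37 + 2.7·37 = 136.9.
Deadweight loss = 18.9.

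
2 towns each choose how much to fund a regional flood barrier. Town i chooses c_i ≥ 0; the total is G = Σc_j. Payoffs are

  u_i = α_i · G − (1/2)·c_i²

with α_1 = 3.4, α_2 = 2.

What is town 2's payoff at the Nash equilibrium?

Town i's FOC: ∂u_i/∂c_i = α_i − c_i = 0, so c_i* = α_i.
NE contributions = (3.4, 2); G = 5.4.
u_2 = α_2·G − ½·(c_2)² = 2·5.4 − ½·2² = 8.8.

8.8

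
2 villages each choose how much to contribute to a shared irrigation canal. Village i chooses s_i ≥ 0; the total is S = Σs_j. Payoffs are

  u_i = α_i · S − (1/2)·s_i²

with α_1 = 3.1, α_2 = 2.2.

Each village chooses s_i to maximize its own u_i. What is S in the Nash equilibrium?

5.3

Village i's FOC: ∂u_i/∂s_i = α_i − s_i = 0, so s_i* = α_i.
NE contributions = (3.1, 2.2); S = 5.3.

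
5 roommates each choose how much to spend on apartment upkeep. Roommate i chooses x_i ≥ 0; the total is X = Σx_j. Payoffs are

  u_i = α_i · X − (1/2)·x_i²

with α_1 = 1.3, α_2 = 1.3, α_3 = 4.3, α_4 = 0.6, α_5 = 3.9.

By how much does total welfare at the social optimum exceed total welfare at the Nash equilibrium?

213.66

Roommate i's FOC: ∂u_i/∂x_i = α_i − x_i = 0, so x_i* = α_i.
NE contributions = (1.3, 1.3, 4.3, 0.6, 3.9); X = 11.4.
W^NE = (Σα)·X − ½Σα_i² = 11.4² − ½·37.44 = 111.24.
Planner sets x_i = Σα_j = 11.4 for every i, so X^SO = 5·11.4 = 57.
W^SO = (Σα)·X^SO − ½·5·(Σα)² = (5/2)·11.4² = 324.9.
Deadweight loss = W^SO − W^NE = 213.66.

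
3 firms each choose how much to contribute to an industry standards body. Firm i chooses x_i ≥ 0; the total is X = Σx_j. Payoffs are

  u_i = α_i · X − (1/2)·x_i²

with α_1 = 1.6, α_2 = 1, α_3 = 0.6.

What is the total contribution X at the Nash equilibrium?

3.2

Firm i's FOC: ∂u_i/∂x_i = α_i − x_i = 0, so x_i* = α_i.
NE contributions = (1.6, 1, 0.6); X = 3.2.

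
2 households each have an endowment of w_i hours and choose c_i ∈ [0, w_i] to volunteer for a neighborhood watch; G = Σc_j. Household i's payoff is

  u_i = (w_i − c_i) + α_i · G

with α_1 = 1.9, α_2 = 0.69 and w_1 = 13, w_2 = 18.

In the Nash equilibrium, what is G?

13

∂u_i/∂c_i = α_i − 1, so household i contributes w_i if α_i > 1, else 0.
α_i > 1 for i ∈ {1}; NE contributions (13, 0), G = 13.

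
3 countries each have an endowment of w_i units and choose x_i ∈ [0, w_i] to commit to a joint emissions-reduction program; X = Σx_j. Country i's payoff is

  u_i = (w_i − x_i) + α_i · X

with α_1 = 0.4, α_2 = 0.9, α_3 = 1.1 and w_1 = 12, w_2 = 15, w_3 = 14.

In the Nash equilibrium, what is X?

14

∂u_i/∂x_i = α_i − 1, so country i contributes w_i if α_i > 1, else 0.
α_i > 1 for i ∈ {3}; NE contributions (0, 0, 14), X = 14.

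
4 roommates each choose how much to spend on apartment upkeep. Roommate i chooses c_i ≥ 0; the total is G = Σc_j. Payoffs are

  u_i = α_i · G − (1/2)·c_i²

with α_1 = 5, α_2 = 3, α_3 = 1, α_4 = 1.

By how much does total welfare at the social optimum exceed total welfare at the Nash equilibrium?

Roommate i's FOC: ∂u_i/∂c_i = α_i − c_i = 0, so c_i* = α_i.
NE contributions = (5, 3, 1, 1); G = 10.
W^NE = (Σα)·G − ½Σα_i² = 10² − ½·36 = 82.
Planner sets c_i = Σα_j = 10 for every i, so G^SO = 4·10 = 40.
W^SO = (Σα)·G^SO − ½·4·(Σα)² = (4/2)·10² = 200.
Deadweight loss = W^SO − W^NE = 118.

118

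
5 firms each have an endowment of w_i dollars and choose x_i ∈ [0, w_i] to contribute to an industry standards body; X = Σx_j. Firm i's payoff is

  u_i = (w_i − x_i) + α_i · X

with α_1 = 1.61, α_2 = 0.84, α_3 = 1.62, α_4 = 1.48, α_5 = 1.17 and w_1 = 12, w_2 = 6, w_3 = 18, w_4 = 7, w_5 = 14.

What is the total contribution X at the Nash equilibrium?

51

∂u_i/∂x_i = α_i − 1, so firm i contributes w_i if α_i > 1, else 0.
α_i > 1 for i ∈ {1, 3, 4, 5}; NE contributions (12, 0, 18, 7, 14), X = 51.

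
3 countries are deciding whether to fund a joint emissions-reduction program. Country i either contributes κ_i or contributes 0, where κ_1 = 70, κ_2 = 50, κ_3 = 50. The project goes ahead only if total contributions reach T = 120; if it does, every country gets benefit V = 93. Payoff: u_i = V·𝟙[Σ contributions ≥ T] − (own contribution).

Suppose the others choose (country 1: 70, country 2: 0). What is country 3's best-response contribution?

Others' total = 70. Contributing 50 brings total to 120 ≥ 120: gain V − κ_3 = 43.
Best response: 50.

50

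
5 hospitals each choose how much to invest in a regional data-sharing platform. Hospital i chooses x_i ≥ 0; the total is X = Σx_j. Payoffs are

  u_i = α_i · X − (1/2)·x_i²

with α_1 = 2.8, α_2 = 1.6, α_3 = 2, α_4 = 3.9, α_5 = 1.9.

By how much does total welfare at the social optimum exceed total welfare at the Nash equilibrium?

Hospital i's FOC: ∂u_i/∂x_i = α_i − x_i = 0, so x_i* = α_i.
NE contributions = (2.8, 1.6, 2, 3.9, 1.9); X = 12.2.
W^NE = (Σα)·X − ½Σα_i² = 12.2² − ½·33.22 = 132.23.
Planner sets x_i = Σα_j = 12.2 for every i, so X^SO = 5·12.2 = 61.
W^SO = (Σα)·X^SO − ½·5·(Σα)² = (5/2)·12.2² = 372.1.
Deadweight loss = W^SO − W^NE = 239.87.

239.87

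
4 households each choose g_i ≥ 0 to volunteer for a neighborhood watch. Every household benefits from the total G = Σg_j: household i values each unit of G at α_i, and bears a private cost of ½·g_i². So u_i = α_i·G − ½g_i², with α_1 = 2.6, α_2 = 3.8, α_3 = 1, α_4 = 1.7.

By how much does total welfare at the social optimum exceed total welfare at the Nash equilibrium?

Household i's FOC: ∂u_i/∂g_i = α_i − g_i = 0, so g_i* = α_i.
NE contributions = (2.6, 3.8, 1, 1.7); G = 9.1.
W^NE = (Σα)·G − ½Σα_i² = 9.1² − ½·25.09 = 70.265.
Planner sets g_i = Σα_j = 9.1 for every i, so G^SO = 4·9.1 = 36.4.
W^SO = (Σα)·G^SO − ½·4·(Σα)² = (4/2)·9.1² = 165.62.
Deadweight loss = W^SO − W^NE = 95.355.

95.355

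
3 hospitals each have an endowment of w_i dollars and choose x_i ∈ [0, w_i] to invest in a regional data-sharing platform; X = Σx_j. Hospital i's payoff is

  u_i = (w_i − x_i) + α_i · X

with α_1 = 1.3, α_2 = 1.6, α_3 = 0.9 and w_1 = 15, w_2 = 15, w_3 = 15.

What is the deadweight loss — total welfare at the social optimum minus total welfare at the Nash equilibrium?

∂u_i/∂x_i = α_i − 1, so hospital i contributes w_i if α_i > 1, else 0.
α_i > 1 for i ∈ {1, 2}; NE contributions (15, 15, 0), X = 30.
W^NE = Σw_i − X^NE + (Σα_i)·X^NE = 45 + 2.8·30 = 129.
Planner: ∂(Σu_j)/∂x_i = Σα_j − 1 = 2.8 > 0, so everyone contributes w_i; X^SO = 45, W^SO = 45 + 2.8·45 = 171.
Deadweight loss = 42.

42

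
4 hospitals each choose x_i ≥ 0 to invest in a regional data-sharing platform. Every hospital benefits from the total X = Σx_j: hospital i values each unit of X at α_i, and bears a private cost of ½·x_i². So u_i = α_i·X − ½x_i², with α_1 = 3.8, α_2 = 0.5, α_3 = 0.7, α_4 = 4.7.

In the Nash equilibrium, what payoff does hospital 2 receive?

Hospital i's FOC: ∂u_i/∂x_i = α_i − x_i = 0, so x_i* = α_i.
NE contributions = (3.8, 0.5, 0.7, 4.7); X = 9.7.
u_2 = α_2·X − ½·(x_2)² = 0.5·9.7 − ½·0.5² = 4.725.

4.725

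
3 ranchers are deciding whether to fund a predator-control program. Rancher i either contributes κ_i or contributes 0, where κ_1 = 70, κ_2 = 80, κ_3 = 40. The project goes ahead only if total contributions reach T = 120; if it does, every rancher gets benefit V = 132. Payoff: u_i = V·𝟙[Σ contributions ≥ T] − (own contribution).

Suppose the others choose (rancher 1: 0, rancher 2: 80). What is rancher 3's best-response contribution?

40

Others' total = 80. Contributing 40 brings total to 120 ≥ 120: gain V − κ_3 = 92.
Best response: 40.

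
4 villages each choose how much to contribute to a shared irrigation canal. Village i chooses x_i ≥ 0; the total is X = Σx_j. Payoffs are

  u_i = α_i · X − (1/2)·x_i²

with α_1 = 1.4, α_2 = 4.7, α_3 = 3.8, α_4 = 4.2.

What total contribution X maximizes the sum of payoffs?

Planner FOC: ∂(Σu_j)/∂x_i = (Σα_j) − x_i = 0, so x_i^SO = Σα_j = 14.1 for every i; X^SO = 56.4.

56.4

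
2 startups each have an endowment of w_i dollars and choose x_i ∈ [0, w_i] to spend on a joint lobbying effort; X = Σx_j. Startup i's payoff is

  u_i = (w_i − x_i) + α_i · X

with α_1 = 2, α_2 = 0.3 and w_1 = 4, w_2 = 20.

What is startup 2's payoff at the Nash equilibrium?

∂u_i/∂x_i = α_i − 1, so startup i contributes w_i if α_i > 1, else 0.
α_i > 1 for i ∈ {1}; NE contributions (4, 0), X = 4.
u_2 = (20 − 0) + 0.3·4 = 21.2.

21.2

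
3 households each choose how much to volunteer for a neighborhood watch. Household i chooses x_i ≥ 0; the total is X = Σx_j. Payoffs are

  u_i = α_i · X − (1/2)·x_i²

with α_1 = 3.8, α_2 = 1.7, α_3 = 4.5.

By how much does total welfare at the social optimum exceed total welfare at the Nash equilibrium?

68.79

Household i's FOC: ∂u_i/∂x_i = α_i − x_i = 0, so x_i* = α_i.
NE contributions = (3.8, 1.7, 4.5); X = 10.
W^NE = (Σα)·X − ½Σα_i² = 10² − ½·37.58 = 81.21.
Planner sets x_i = Σα_j = 10 for every i, so X^SO = 3·10 = 30.
W^SO = (Σα)·X^SO − ½·3·(Σα)² = (3/2)·10² = 150.
Deadweight loss = W^SO − W^NE = 68.79.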